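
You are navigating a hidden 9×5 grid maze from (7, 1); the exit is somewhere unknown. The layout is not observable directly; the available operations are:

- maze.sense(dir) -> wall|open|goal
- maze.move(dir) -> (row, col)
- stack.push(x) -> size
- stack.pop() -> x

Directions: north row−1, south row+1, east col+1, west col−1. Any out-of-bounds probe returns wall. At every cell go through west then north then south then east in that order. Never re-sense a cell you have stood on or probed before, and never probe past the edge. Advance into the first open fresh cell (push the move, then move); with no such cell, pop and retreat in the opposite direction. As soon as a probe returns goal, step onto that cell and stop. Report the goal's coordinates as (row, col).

// 1. maze.sense(dir=west) : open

// 2. stack.push(x=west) : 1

// 3. maze.move(dir=west) : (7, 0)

// 4. maze.sense(dir=north) : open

// 5. stack.push(x=north) : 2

// 6. maze.move(dir=north) : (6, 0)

// 7. maze.sense(dir=north) : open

// 8. stack.push(x=north) : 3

// 9. maze.move(dir=north) : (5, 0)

// 10. maze.sense(dir=north) : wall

// 11. maze.sense(dir=east) : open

// 12. stack.push(x=east) : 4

// 13. maze.move(dir=east) : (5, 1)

// 14. maze.sense(dir=north) : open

// 15. stack.push(x=north) : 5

// 16. maze.move(dir=north) : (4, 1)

// 17. maze.sense(dir=north) : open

// 18. stack.push(x=north) : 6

// 19. maze.move(dir=north) : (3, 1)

// 20. maze.sense(dir=west) : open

// 21. stack.push(x=west) : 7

// 22. maze.move(dir=west) : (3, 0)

// 23. maze.sense(dir=north) : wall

// 24. stack.pop() : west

// 25. maze.move(dir=east) : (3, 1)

// 26. maze.sense(dir=north) : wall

// 27. maze.sense(dir=east) : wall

// 28. stack.pop() : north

// 29. maze.move(dir=south) : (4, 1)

// 30. maze.sense(dir=east) : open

// 31. stack.push(x=east) : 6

// 32. maze.move(dir=east) : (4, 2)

// 33. maze.sense(dir=south) : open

// 34. stack.push(x=south) : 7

// 35. maze.move(dir=south) : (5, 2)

// 36. maze.sense(dir=south) : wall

// 37. maze.sense(dir=east) : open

// 38. stack.push(x=east) : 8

// 39. maze.move(dir=east) : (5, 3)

// 40. maze.sense(dir=north) : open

// 41. stack.push(x=north) : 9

// 42. maze.move(dir=north) : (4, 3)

// 43. maze.sense(dir=north) : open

// 44. stack.push(x=north) : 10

// 45. maze.move(dir=north) : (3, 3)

// 46. maze.sense(dir=north) : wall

// 47. maze.sense(dir=east) : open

// 48. stack.push(x=east) : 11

// 49. maze.move(dir=east) : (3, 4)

// 50. maze.sense(dir=north) : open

// 51. stack.push(x=north) : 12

// 52. maze.move(dir=north) : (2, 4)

// 53. maze.sense(dir=north) : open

// 54. stack.push(x=north) : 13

// 55. maze.move(dir=north) : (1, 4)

// 56. maze.sense(dir=west) : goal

// 57. maze.move(dir=west) : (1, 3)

Answer: (1, 3)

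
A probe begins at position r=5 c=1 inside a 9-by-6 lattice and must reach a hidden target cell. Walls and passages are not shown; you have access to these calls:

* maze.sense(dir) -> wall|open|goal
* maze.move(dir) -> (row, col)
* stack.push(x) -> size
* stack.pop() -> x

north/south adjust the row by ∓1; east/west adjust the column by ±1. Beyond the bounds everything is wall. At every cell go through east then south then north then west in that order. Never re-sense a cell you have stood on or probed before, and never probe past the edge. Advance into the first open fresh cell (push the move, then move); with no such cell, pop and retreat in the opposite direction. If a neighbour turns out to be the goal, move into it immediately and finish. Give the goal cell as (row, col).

CALL maze.sense[east]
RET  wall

CALL maze.sense[south]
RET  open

CALL stack.push[south]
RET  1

CALL maze.move[south]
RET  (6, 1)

CALL maze.sense[east]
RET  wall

CALL maze.sense[south]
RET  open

CALL stack.push[south]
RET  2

CALL maze.move[south]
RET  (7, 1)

CALL maze.sense[east]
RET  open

CALL stack.push[east]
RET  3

CALL maze.move[east]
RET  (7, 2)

CALL maze.sense[east]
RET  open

CALL stack.push[east]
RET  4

CALL maze.move[east]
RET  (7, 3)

CALL maze.sense[east]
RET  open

CALL stack.push[east]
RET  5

CALL maze.move[east]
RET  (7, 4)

CALL maze.sense[east]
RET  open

CALL stack.push[east]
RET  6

CALL maze.move[east]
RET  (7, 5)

CALL maze.sense[south]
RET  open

CALL stack.push[south]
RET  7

CALL maze.move[south]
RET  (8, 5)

CALL maze.sense[west]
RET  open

CALL stack.push[west]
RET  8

CALL maze.move[west]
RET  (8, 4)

CALL maze.sense[west]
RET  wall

CALL stack.pop[]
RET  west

CALL maze.move[east]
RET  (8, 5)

CALL stack.pop[]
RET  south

CALL maze.move[north]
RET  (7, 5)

CALL maze.sense[north]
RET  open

CALL stack.push[north]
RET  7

CALL maze.move[north]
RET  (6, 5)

CALL maze.sense[north]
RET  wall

CALL maze.sense[west]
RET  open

CALL stack.push[west]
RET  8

CALL maze.move[west]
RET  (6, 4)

CALL maze.sense[north]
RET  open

CALL stack.push[north]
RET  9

CALL maze.move[north]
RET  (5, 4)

CALL maze.sense[north]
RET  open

CALL stack.push[north]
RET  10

CALL maze.move[north]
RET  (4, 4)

CALL maze.sense[east]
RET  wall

CALL maze.sense[north]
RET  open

CALL stack.push[north]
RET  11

CALL maze.move[north]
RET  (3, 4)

CALL maze.sense[east]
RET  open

CALL stack.push[east]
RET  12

CALL maze.move[east]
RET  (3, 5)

CALL maze.sense[north]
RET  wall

CALL stack.pop[]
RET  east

CALL maze.move[west]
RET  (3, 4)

CALL maze.sense[north]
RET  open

CALL stack.push[north]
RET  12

CALL maze.move[north]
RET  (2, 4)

CALL maze.sense[north]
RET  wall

CALL maze.sense[west]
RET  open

CALL stack.push[west]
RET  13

CALL maze.move[west]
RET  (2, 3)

CALL maze.sense[south]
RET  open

CALL stack.push[south]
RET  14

CALL maze.move[south]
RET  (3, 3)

CALL maze.sense[south]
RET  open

CALL stack.push[south]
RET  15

CALL maze.move[south]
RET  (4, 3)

CALL maze.sense[south]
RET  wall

CALL maze.sense[west]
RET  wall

CALL stack.pop[]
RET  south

CALL maze.move[north]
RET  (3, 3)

CALL maze.sense[west]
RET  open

CALL stack.push[west]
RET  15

CALL maze.move[west]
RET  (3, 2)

CALL maze.sense[north]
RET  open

CALL stack.push[north]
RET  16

CALL maze.move[north]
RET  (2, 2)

CALL maze.sense[north]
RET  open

CALL stack.push[north]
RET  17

CALL maze.move[north]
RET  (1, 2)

CALL maze.sense[east]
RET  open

CALL stack.push[east]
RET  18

CALL maze.move[east]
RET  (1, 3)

CALL maze.sense[north]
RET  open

CALL stack.push[north]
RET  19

CALL maze.move[north]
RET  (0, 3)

CALL maze.sense[east]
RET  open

CALL stack.push[east]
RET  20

CALL maze.move[east]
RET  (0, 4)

CALL maze.sense[east]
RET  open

CALL stack.push[east]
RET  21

CALL maze.move[east]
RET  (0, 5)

CALL maze.sense[south]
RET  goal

CALL maze.move[south]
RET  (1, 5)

Answer: (1, 5)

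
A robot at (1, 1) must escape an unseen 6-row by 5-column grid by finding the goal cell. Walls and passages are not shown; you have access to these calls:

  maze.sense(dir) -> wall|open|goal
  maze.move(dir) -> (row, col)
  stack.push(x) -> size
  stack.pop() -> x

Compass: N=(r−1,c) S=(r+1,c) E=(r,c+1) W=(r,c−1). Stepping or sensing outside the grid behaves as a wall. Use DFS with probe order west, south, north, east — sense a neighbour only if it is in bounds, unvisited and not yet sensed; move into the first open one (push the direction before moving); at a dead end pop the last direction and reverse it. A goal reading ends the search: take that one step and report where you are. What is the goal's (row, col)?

Action: maze.sense[dir→west]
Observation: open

Action: stack.push[x→west]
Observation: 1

Action: maze.move[dir→west]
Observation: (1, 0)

Action: maze.sense[dir→south]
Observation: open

Action: stack.push[x→south]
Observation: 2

Action: maze.move[dir→south]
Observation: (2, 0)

Action: maze.sense[dir→south]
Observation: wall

Action: maze.sense[dir→east]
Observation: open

Action: stack.push[x→east]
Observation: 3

Action: maze.move[dir→east]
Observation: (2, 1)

Action: maze.sense[dir→south]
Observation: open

Action: stack.push[x→south]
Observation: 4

Action: maze.move[dir→south]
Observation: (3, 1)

Action: maze.sense[dir→south]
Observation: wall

Action: maze.sense[dir→east]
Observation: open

Action: stack.push[x→east]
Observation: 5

Action: maze.move[dir→east]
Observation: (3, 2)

Action: maze.sense[dir→south]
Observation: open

Action: stack.push[x→south]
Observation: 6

Action: maze.move[dir→south]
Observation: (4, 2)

Action: maze.sense[dir→south]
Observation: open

Action: stack.push[x→south]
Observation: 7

Action: maze.move[dir→south]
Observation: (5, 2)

Action: maze.sense[dir→west]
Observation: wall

Action: maze.sense[dir→east]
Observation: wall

Action: stack.pop[]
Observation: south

Action: maze.move[dir→north]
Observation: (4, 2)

Action: maze.sense[dir→east]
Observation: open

Action: stack.push[x→east]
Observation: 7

Action: maze.move[dir→east]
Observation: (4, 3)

Action: maze.sense[dir→north]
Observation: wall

Action: maze.sense[dir→east]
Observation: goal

Action: maze.move[dir→east]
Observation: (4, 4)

Answer: (4, 4)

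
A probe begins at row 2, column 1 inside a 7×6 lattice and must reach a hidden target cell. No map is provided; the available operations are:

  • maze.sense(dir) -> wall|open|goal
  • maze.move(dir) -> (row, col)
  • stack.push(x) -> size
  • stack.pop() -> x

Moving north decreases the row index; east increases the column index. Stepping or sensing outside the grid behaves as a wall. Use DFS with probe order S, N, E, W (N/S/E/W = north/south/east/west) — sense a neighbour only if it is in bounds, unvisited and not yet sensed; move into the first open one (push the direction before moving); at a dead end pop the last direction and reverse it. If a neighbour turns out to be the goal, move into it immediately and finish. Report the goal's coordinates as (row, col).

% maze.sense dir='south'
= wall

% maze.sense dir='north'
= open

% stack.push x='north'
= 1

% maze.move dir='north'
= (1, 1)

% maze.sense dir='north'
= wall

% maze.sense dir='east'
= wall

% maze.sense dir='west'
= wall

% stack.pop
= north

% maze.move dir='south'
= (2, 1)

% maze.sense dir='east'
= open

% stack.push x='east'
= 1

% maze.move dir='east'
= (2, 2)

% maze.sense dir='south'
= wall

% maze.sense dir='east'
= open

% stack.push x='east'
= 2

% maze.move dir='east'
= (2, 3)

% maze.sense dir='south'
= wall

% maze.sense dir='north'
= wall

% maze.sense dir='east'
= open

% stack.push x='east'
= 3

% maze.move dir='east'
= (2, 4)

% maze.sense dir='south'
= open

% stack.push x='south'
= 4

% maze.move dir='south'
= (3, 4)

% maze.sense dir='south'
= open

% stack.push x='south'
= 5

% maze.move dir='south'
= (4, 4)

% maze.sense dir='south'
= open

% stack.push x='south'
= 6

% maze.move dir='south'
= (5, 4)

% maze.sense dir='south'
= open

% stack.push x='south'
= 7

% maze.move dir='south'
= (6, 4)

% maze.sense dir='east'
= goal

% maze.move dir='east'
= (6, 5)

Answer: (6, 5)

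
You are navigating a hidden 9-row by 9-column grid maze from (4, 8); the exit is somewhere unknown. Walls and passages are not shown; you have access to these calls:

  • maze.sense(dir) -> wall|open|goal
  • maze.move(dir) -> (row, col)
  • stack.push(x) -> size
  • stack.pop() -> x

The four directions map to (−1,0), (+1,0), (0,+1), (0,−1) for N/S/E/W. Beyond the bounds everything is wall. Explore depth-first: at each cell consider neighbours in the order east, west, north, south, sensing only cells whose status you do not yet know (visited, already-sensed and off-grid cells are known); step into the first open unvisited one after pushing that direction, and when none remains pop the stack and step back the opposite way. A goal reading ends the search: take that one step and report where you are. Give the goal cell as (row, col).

% sense dir→west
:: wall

% sense dir→north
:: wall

% sense dir→south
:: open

% push x→south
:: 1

% move dir→south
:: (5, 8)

% sense dir→west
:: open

% push x→west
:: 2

% move dir→west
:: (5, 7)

% sense dir→west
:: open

% push x→west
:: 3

% move dir→west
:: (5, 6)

% sense dir→west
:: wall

% sense dir→north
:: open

% push x→north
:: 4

% move dir→north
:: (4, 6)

% sense dir→west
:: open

% push x→west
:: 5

% move dir→west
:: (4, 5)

% sense dir→west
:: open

% push x→west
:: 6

% move dir→west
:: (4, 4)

% sense dir→west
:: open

% push x→west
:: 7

% move dir→west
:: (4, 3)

% sense dir→west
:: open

% push x→west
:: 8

% move dir→west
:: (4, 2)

% sense dir→west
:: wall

% sense dir→north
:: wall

% sense dir→south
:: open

% push x→south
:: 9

% move dir→south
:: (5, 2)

% sense dir→east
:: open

% push x→east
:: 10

% move dir→east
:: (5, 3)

% sense dir→east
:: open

% push x→east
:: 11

% move dir→east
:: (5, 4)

% sense dir→south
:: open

% push x→south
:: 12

% move dir→south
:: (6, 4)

% sense dir→east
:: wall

% sense dir→west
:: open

% push x→west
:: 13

% move dir→west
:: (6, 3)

% sense dir→west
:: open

% push x→west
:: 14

% move dir→west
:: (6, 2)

% sense dir→west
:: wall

% sense dir→south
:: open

% push x→south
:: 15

% move dir→south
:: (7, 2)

% sense dir→east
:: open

% push x→east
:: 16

% move dir→east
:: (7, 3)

% sense dir→east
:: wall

% sense dir→south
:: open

% push x→south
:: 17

% move dir→south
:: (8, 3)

% sense dir→east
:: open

% push x→east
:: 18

% move dir→east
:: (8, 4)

% sense dir→east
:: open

% push x→east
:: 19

% move dir→east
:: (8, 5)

% sense dir→east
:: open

% push x→east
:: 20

% move dir→east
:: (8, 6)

% sense dir→east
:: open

% push x→east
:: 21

% move dir→east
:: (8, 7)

% sense dir→east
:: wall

% sense dir→north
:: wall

% pop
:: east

% move dir→west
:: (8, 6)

% sense dir→north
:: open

% push x→north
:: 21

% move dir→north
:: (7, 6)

% sense dir→west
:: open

% push x→west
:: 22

% move dir→west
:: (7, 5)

% pop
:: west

% move dir→east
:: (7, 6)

% sense dir→north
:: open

% push x→north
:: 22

% move dir→north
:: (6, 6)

% sense dir→east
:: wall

% pop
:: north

% move dir→south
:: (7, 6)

% pop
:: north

% move dir→south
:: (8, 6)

% pop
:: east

% move dir→west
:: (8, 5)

% pop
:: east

% move dir→west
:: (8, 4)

% pop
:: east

% move dir→west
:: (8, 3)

% sense dir→west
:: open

% push x→west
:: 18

% move dir→west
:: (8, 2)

% sense dir→west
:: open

% push x→west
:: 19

% move dir→west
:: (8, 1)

% sense dir→west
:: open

% push x→west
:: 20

% move dir→west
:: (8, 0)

% sense dir→north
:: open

% push x→north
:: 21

% move dir→north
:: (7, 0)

% sense dir→east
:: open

% push x→east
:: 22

% move dir→east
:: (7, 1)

% pop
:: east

% move dir→west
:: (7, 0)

% sense dir→north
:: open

% push x→north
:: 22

% move dir→north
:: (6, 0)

% sense dir→north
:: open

% push x→north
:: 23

% move dir→north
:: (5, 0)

% sense dir→east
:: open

% push x→east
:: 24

% move dir→east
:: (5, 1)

% pop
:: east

% move dir→west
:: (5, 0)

% sense dir→north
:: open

% push x→north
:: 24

% move dir→north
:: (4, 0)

% sense dir→north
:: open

% push x→north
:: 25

% move dir→north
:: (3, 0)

% sense dir→east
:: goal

% move dir→east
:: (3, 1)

Answer: (3, 1)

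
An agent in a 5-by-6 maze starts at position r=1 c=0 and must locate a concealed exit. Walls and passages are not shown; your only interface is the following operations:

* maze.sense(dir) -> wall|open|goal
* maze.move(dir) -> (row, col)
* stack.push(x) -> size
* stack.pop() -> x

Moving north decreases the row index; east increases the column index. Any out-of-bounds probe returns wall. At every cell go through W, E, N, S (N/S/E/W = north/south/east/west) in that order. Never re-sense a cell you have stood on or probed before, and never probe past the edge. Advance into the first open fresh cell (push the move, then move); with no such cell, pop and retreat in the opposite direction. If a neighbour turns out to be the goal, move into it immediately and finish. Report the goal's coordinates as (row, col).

·→ sense(dir→east)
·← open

·→ push(x→east)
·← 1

·→ move(dir→east)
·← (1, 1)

·→ sense(dir→east)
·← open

·→ push(x→east)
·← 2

·→ move(dir→east)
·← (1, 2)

·→ sense(dir→east)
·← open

·→ push(x→east)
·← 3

·→ move(dir→east)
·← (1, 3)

·→ sense(dir→east)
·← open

·→ push(x→east)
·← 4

·→ move(dir→east)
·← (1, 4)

·→ sense(dir→east)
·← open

·→ push(x→east)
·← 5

·→ move(dir→east)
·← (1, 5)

·→ sense(dir→north)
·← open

·→ push(x→north)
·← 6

·→ move(dir→north)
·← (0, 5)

·→ sense(dir→west)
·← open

·→ push(x→west)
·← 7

·→ move(dir→west)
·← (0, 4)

·→ sense(dir→west)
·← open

·→ push(x→west)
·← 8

·→ move(dir→west)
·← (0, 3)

·→ sense(dir→west)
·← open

·→ push(x→west)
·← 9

·→ move(dir→west)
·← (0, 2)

·→ sense(dir→west)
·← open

·→ push(x→west)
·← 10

·→ move(dir→west)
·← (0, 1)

·→ sense(dir→west)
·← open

·→ push(x→west)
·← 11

·→ move(dir→west)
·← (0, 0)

·→ pop()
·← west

·→ move(dir→east)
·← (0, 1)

·→ pop()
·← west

·→ move(dir→east)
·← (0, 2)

·→ pop()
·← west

·→ move(dir→east)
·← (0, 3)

·→ pop()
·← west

·→ move(dir→east)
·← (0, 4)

·→ pop()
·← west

·→ move(dir→east)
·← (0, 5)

·→ pop()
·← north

·→ move(dir→south)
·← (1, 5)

·→ sense(dir→south)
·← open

·→ push(x→south)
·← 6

·→ move(dir→south)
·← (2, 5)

·→ sense(dir→west)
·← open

·→ push(x→west)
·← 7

·→ move(dir→west)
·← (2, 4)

·→ sense(dir→west)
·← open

·→ push(x→west)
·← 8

·→ move(dir→west)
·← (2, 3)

·→ sense(dir→west)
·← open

·→ push(x→west)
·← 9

·→ move(dir→west)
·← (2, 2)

·→ sense(dir→west)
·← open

·→ push(x→west)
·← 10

·→ move(dir→west)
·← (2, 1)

·→ sense(dir→west)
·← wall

·→ sense(dir→south)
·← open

·→ push(x→south)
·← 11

·→ move(dir→south)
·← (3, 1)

·→ sense(dir→west)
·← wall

·→ sense(dir→east)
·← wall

·→ sense(dir→south)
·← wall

·→ pop()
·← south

·→ move(dir→north)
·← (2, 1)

·→ pop()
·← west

·→ move(dir→east)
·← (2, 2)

·→ pop()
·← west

·→ move(dir→east)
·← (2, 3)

·→ sense(dir→south)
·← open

·→ push(x→south)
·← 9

·→ move(dir→south)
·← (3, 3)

·→ sense(dir→east)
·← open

·→ push(x→east)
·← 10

·→ move(dir→east)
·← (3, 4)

·→ sense(dir→east)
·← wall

·→ sense(dir→south)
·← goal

·→ move(dir→south)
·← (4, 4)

Answer: (4, 4)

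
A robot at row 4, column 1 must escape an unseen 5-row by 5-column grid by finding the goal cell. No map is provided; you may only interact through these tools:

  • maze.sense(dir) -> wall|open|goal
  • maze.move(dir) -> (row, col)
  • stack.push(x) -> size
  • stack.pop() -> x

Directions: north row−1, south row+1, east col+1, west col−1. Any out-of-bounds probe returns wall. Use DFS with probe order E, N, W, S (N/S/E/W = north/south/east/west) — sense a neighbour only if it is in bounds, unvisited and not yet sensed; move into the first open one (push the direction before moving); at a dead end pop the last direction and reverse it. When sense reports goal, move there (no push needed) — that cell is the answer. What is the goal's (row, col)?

>> maze.sense(dir='east')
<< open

>> stack.push(x='east')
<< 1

>> maze.move(dir='east')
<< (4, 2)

>> maze.sense(dir='east')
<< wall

>> maze.sense(dir='north')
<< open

>> stack.push(x='north')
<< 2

>> maze.move(dir='north')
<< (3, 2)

>> maze.sense(dir='east')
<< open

>> stack.push(x='east')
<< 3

>> maze.move(dir='east')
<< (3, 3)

>> maze.sense(dir='east')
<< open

>> stack.push(x='east')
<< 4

>> maze.move(dir='east')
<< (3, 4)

>> maze.sense(dir='north')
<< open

>> stack.push(x='north')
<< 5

>> maze.move(dir='north')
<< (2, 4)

>> maze.sense(dir='north')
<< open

>> stack.push(x='north')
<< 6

>> maze.move(dir='north')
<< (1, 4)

>> maze.sense(dir='north')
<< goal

>> maze.move(dir='north')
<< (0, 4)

Answer: (0, 4)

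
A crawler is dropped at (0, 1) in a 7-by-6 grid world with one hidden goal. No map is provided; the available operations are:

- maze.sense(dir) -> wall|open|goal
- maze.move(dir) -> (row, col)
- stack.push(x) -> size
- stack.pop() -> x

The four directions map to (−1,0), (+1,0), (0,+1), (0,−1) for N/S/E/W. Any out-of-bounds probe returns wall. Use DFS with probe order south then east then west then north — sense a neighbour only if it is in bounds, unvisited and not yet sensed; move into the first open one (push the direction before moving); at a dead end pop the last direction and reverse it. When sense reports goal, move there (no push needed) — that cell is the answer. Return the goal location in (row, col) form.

Then maze.sense(dir='south'), → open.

I try stack.push(x='south'), yielding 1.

I call maze.move(dir='south'), : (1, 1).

Using maze.sense(dir='south'), : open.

Now I run stack.push(x='south'), giving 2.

Using maze.move(dir='south'), and get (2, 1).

I use maze.sense(dir='south'), and see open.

I call stack.push(x='south'), which returns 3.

I try maze.move(dir='south'), → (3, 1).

I run maze.sense(dir='south'), yielding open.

I call stack.push(x='south'), and observe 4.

Using maze.move(dir='south'), giving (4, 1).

I invoke maze.sense(dir='south'), : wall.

I try maze.sense(dir='east'), → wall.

I invoke maze.sense(dir='west'), : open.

I try stack.push(x='west'), and see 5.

Now I run maze.move(dir='west'), and see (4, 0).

I invoke maze.sense(dir='south'), — result: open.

Next I call stack.push(x='south'), and observe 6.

Invoking maze.move(dir='south'), : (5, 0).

Invoking maze.sense(dir='south'), and get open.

I invoke stack.push(x='south'), yielding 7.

Invoking maze.move(dir='south'), giving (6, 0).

Then maze.sense(dir='east'), and observe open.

I invoke stack.push(x='east'), and observe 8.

Then maze.move(dir='east'), yielding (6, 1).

I try maze.sense(dir='east'), — result: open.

I try stack.push(x='east'), yielding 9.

Using maze.move(dir='east'), which returns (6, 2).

I try maze.sense(dir='east'), giving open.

Then stack.push(x='east'), giving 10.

I use maze.move(dir='east'), and see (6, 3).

I invoke maze.sense(dir='east'), : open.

I call stack.push(x='east'), : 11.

I try maze.move(dir='east'), : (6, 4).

I call maze.sense(dir='east'), which returns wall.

I run maze.sense(dir='north'), which returns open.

I use stack.push(x='north'), giving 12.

Invoking maze.move(dir='north'), : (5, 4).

I run maze.sense(dir='east'), and observe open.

I use stack.push(x='east'), and get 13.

I use maze.move(dir='east'), giving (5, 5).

Then maze.sense(dir='north'), and see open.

Next I call stack.push(x='north'), and see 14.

Now I run maze.move(dir='north'), → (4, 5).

Now I run maze.sense(dir='west'), and observe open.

I invoke stack.push(x='west'), → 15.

I call maze.move(dir='west'), → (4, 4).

Next I call maze.sense(dir='west'), which returns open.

Next I call stack.push(x='west'), and get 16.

Then maze.move(dir='west'), — result: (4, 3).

I use maze.sense(dir='south'), yielding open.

Using stack.push(x='south'), which returns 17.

Next I call maze.move(dir='south'), and see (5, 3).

I call maze.sense(dir='west'), : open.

I try stack.push(x='west'), yielding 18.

Then maze.move(dir='west'), giving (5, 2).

Using stack.pop(), yielding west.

I call maze.move(dir='east'), and see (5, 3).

Using stack.pop, which returns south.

I call maze.move(dir='north'), — result: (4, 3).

Calling maze.sense(dir='north'), giving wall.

Using stack.pop(), which returns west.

Next I call maze.move(dir='east'), which returns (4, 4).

I use maze.sense(dir='north'), and see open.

I try stack.push(x='north'), which returns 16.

Then maze.move(dir='north'), → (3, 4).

Invoking maze.sense(dir='east'), giving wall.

Now I run maze.sense(dir='north'), which returns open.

Using stack.push(x='north'), yielding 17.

Calling maze.move(dir='north'), and observe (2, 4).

I call maze.sense(dir='east'), which returns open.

Calling stack.push(x='east'), : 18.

Now I run maze.move(dir='east'), and observe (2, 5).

Using maze.sense(dir='north'), — result: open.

Invoking stack.push(x='north'), yielding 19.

Invoking maze.move(dir='north'), : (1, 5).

Invoking maze.sense(dir='west'), giving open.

I try stack.push(x='west'), giving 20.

I call maze.move(dir='west'), and get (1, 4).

Invoking maze.sense(dir='west'), and observe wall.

Now I run maze.sense(dir='north'), and see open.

Next I call stack.push(x='north'), giving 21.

Next I call maze.move(dir='north'), and see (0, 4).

Now I run maze.sense(dir='east'), — result: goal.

I call maze.move(dir='east'), → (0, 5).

Answer: (0, 5)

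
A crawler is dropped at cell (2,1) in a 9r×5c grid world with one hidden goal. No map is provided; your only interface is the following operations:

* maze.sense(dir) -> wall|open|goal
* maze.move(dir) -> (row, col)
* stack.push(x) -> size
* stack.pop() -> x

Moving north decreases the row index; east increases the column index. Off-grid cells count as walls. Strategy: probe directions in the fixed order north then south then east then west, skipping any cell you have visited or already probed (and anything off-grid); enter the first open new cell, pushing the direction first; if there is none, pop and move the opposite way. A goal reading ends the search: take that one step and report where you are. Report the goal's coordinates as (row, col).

→ sense(dir=north)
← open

→ push(x=north)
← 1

→ move(dir=north)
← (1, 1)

→ sense(dir=north)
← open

→ push(x=north)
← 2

→ move(dir=north)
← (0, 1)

→ sense(dir=east)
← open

→ push(x=east)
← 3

→ move(dir=east)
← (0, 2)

→ sense(dir=south)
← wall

→ sense(dir=east)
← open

→ push(x=east)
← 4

→ move(dir=east)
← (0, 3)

→ sense(dir=south)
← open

→ push(x=south)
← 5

→ move(dir=south)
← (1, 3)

→ sense(dir=south)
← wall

→ sense(dir=east)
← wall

→ pop()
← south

→ move(dir=north)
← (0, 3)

→ sense(dir=east)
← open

→ push(x=east)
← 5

→ move(dir=east)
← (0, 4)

→ pop()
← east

→ move(dir=west)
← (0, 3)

→ pop()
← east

→ move(dir=west)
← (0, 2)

→ pop()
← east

→ move(dir=west)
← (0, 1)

→ sense(dir=west)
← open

→ push(x=west)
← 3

→ move(dir=west)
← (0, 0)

→ sense(dir=south)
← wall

→ pop()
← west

→ move(dir=east)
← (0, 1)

→ pop()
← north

→ move(dir=south)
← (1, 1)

→ pop()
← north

→ move(dir=south)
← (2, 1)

→ sense(dir=south)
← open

→ push(x=south)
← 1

→ move(dir=south)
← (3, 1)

→ sense(dir=south)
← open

→ push(x=south)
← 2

→ move(dir=south)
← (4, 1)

→ sense(dir=south)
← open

→ push(x=south)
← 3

→ move(dir=south)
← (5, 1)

→ sense(dir=south)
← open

→ push(x=south)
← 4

→ move(dir=south)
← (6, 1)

→ sense(dir=south)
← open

→ push(x=south)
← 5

→ move(dir=south)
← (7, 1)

→ sense(dir=south)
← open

→ push(x=south)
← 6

→ move(dir=south)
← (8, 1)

→ sense(dir=east)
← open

→ push(x=east)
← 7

→ move(dir=east)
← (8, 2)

→ sense(dir=north)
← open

→ push(x=north)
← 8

→ move(dir=north)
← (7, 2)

→ sense(dir=north)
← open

→ push(x=north)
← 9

→ move(dir=north)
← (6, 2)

→ sense(dir=north)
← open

→ push(x=north)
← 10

→ move(dir=north)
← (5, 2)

→ sense(dir=north)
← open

→ push(x=north)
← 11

→ move(dir=north)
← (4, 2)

→ sense(dir=north)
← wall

→ sense(dir=east)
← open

→ push(x=east)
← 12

→ move(dir=east)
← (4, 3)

→ sense(dir=north)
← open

→ push(x=north)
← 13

→ move(dir=north)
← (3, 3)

→ sense(dir=east)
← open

→ push(x=east)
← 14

→ move(dir=east)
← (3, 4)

→ sense(dir=north)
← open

→ push(x=north)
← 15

→ move(dir=north)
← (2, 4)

→ pop()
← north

→ move(dir=south)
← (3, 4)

→ sense(dir=south)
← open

→ push(x=south)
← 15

→ move(dir=south)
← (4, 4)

→ sense(dir=south)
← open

→ push(x=south)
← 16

→ move(dir=south)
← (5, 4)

→ sense(dir=south)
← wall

→ sense(dir=west)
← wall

→ pop()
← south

→ move(dir=north)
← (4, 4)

→ pop()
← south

→ move(dir=north)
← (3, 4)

→ pop()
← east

→ move(dir=west)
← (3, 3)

→ pop()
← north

→ move(dir=south)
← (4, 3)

→ pop()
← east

→ move(dir=west)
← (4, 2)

→ pop()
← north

→ move(dir=south)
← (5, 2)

→ pop()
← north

→ move(dir=south)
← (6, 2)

→ sense(dir=east)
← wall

→ pop()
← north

→ move(dir=south)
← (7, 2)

→ sense(dir=east)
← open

→ push(x=east)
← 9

→ move(dir=east)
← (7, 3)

→ sense(dir=south)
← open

→ push(x=south)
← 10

→ move(dir=south)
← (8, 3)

→ sense(dir=east)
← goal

→ move(dir=east)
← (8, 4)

Answer: (8, 4)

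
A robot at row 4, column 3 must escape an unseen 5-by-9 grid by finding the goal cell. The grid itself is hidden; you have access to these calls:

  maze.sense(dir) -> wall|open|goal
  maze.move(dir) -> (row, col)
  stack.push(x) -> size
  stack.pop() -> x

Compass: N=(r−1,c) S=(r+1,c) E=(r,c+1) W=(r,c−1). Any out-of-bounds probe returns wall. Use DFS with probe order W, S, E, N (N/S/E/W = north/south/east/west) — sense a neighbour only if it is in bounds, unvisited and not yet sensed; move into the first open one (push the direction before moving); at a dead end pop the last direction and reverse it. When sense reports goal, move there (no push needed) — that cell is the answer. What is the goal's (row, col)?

Then sense passing dir→west, giving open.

I use push passing x→west, : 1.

Invoking move passing dir→west, and see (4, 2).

Invoking sense passing dir→west, yielding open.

I try push passing x→west, and get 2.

Now I run move passing dir→west, : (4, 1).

I call sense passing dir→west, and see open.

I run push passing x→west, and observe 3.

I invoke move passing dir→west, and observe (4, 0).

I use sense passing dir→north, — result: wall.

Then pop, : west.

Invoking move passing dir→east, → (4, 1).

Then sense passing dir→north, → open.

I use push passing x→north, giving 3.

Now I run move passing dir→north, which returns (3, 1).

I call sense passing dir→east, and get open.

Now I run push passing x→east, — result: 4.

Next I call move passing dir→east, : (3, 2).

Using sense passing dir→east, : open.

Next I call push passing x→east, and see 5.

I run move passing dir→east, and observe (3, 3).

Calling sense passing dir→east, and see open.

Next I call push passing x→east, and see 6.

Now I run move passing dir→east, : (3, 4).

Using sense passing dir→south, and observe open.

I run push passing x→south, and see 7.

I use move passing dir→south, → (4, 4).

Invoking sense passing dir→east, giving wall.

I invoke pop, which returns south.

I call move passing dir→north, which returns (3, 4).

I call sense passing dir→east, and observe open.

I run push passing x→east, — result: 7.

Then move passing dir→east, — result: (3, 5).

I call sense passing dir→east, yielding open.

I run push passing x→east, and get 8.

I call move passing dir→east, yielding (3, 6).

I run sense passing dir→south, → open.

Using push passing x→south, : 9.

Now I run move passing dir→south, and observe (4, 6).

I use sense passing dir→east, which returns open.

I invoke push passing x→east, : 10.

I try move passing dir→east, and see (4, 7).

Using sense passing dir→east, and get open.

Calling push passing x→east, and observe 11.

I invoke move passing dir→east, and get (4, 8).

I run sense passing dir→north, giving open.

I invoke push passing x→north, yielding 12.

I use move passing dir→north, which returns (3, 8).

I invoke sense passing dir→west, and get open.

I run push passing x→west, yielding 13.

Calling move passing dir→west, and get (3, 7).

Using sense passing dir→north, → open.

I call push passing x→north, and get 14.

Calling move passing dir→north, and get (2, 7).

I invoke sense passing dir→west, — result: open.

I run push passing x→west, and get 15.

I use move passing dir→west, and see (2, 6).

Then sense passing dir→west, which returns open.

I run push passing x→west, and see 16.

I invoke move passing dir→west, and see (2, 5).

I run sense passing dir→west, and get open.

Now I run push passing x→west, which returns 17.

Next I call move passing dir→west, yielding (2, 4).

I use sense passing dir→west, and get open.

Invoking push passing x→west, which returns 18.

Using move passing dir→west, : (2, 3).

Calling sense passing dir→west, yielding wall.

I try sense passing dir→north, — result: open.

Now I run push passing x→north, yielding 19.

I use move passing dir→north, yielding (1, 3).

Invoking sense passing dir→west, : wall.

Calling sense passing dir→east, → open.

I use push passing x→east, → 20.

Next I call move passing dir→east, : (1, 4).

I use sense passing dir→east, and get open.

I run push passing x→east, : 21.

Calling move passing dir→east, yielding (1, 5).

I call sense passing dir→east, and get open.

I run push passing x→east, : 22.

I call move passing dir→east, and see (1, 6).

I call sense passing dir→east, giving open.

I run push passing x→east, yielding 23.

I call move passing dir→east, yielding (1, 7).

I try sense passing dir→east, — result: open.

Using push passing x→east, which returns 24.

Calling move passing dir→east, and get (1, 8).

Invoking sense passing dir→south, and get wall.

Calling sense passing dir→north, and observe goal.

I call move passing dir→north, giving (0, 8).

Answer: (0, 8)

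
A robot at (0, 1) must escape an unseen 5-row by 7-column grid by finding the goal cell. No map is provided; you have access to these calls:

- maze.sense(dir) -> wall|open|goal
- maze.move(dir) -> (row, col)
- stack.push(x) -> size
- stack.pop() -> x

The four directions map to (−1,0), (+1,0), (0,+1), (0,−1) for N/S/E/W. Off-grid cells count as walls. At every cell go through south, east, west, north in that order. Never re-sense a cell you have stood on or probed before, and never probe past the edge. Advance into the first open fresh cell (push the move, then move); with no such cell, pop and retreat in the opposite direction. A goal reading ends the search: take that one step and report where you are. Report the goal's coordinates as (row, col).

Do: maze.sense[south]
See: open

Do: stack.push[south]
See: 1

Do: maze.move[south]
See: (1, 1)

Do: maze.sense[south]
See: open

Do: stack.push[south]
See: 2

Do: maze.move[south]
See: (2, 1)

Do: maze.sense[south]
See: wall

Do: maze.sense[east]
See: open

Do: stack.push[east]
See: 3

Do: maze.move[east]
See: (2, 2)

Do: maze.sense[south]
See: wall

Do: maze.sense[east]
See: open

Do: stack.push[east]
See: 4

Do: maze.move[east]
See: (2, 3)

Do: maze.sense[south]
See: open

Do: stack.push[south]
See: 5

Do: maze.move[south]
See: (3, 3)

Do: maze.sense[south]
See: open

Do: stack.push[south]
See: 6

Do: maze.move[south]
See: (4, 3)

Do: maze.sense[east]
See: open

Do: stack.push[east]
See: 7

Do: maze.move[east]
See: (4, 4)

Do: maze.sense[east]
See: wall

Do: maze.sense[north]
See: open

Do: stack.push[north]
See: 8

Do: maze.move[north]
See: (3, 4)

Do: maze.sense[east]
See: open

Do: stack.push[east]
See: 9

Do: maze.move[east]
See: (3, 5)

Do: maze.sense[east]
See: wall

Do: maze.sense[north]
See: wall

Do: stack.pop[]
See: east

Do: maze.move[west]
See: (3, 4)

Do: maze.sense[north]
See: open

Do: stack.push[north]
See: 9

Do: maze.move[north]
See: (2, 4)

Do: maze.sense[north]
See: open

Do: stack.push[north]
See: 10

Do: maze.move[north]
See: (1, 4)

Do: maze.sense[east]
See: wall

Do: maze.sense[west]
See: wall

Do: maze.sense[north]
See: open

Do: stack.push[north]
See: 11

Do: maze.move[north]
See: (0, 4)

Do: maze.sense[east]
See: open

Do: stack.push[east]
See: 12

Do: maze.move[east]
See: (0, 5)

Do: maze.sense[east]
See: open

Do: stack.push[east]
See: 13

Do: maze.move[east]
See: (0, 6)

Do: maze.sense[south]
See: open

Do: stack.push[south]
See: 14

Do: maze.move[south]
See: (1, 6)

Do: maze.sense[south]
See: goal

Do: maze.move[south]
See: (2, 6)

Answer: (2, 6)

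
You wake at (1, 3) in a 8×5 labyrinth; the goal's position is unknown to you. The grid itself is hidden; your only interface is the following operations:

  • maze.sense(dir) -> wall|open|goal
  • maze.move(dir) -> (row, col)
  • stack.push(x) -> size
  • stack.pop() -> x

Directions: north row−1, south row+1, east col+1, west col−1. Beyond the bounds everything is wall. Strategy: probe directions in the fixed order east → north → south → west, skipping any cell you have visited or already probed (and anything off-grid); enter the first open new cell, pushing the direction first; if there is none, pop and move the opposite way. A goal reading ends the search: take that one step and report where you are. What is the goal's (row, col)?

% 1. sense(dir: east) => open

% 2. push(x: east) => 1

% 3. move(dir: east) => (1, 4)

% 4. sense(dir: north) => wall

% 5. sense(dir: south) => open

% 6. push(x: south) => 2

% 7. move(dir: south) => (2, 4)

% 8. sense(dir: south) => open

% 9. push(x: south) => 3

% 10. move(dir: south) => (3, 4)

% 11. sense(dir: south) => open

% 12. push(x: south) => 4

% 13. move(dir: south) => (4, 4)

% 14. sense(dir: south) => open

% 15. push(x: south) => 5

% 16. move(dir: south) => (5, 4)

% 17. sense(dir: south) => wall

% 18. sense(dir: west) => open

% 19. push(x: west) => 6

% 20. move(dir: west) => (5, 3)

% 21. sense(dir: north) => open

% 22. push(x: north) => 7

% 23. move(dir: north) => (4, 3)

% 24. sense(dir: north) => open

% 25. push(x: north) => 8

% 26. move(dir: north) => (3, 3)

% 27. sense(dir: north) => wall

% 28. sense(dir: west) => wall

% 29. pop() => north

% 30. move(dir: south) => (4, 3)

% 31. sense(dir: west) => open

% 32. push(x: west) => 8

% 33. move(dir: west) => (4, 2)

% 34. sense(dir: south) => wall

% 35. sense(dir: west) => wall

% 36. pop() => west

% 37. move(dir: east) => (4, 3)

% 38. pop() => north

% 39. move(dir: south) => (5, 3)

% 40. sense(dir: south) => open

% 41. push(x: south) => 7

% 42. move(dir: south) => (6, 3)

% 43. sense(dir: south) => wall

% 44. sense(dir: west) => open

% 45. push(x: west) => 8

% 46. move(dir: west) => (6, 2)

% 47. sense(dir: south) => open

% 48. push(x: south) => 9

% 49. move(dir: south) => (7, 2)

% 50. sense(dir: west) => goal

% 51. move(dir: west) => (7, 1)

Answer: (7, 1)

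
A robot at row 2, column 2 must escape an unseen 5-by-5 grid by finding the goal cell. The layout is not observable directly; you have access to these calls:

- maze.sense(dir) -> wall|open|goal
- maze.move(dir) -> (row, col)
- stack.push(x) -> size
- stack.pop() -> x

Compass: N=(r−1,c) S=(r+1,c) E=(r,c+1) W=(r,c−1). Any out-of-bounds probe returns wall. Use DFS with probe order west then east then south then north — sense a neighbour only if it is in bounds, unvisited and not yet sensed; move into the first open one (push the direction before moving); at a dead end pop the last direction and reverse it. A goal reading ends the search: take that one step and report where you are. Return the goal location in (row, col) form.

~$ maze.sense dir: west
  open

~$ stack.push x: west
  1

~$ maze.move dir: west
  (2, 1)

~$ maze.sense dir: west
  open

~$ stack.push x: west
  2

~$ maze.move dir: west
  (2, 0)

~$ maze.sense dir: south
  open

~$ stack.push x: south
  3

~$ maze.move dir: south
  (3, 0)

~$ maze.sense dir: east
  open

~$ stack.push x: east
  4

~$ maze.move dir: east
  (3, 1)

~$ maze.sense dir: east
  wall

~$ maze.sense dir: south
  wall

~$ stack.pop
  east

~$ maze.move dir: west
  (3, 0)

~$ maze.sense dir: south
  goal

~$ maze.move dir: south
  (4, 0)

Answer: (4, 0)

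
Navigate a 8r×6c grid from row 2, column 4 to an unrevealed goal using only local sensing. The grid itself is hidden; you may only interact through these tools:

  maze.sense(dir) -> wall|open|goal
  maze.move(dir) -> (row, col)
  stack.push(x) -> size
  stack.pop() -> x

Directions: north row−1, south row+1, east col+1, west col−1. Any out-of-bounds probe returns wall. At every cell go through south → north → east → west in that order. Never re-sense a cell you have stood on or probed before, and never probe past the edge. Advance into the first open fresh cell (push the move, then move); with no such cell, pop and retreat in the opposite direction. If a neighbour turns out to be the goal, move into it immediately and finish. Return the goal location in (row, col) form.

I use maze.sense with dir='south', → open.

Then stack.push with x='south', and get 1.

I call maze.move with dir='south', which returns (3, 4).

Calling maze.sense with dir='south', giving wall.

Now I run maze.sense with dir='east', — result: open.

Now I run stack.push with x='east', and see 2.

Now I run maze.move with dir='east', : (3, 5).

I try maze.sense with dir='south', — result: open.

I invoke stack.push with x='south', and get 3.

Now I run maze.move with dir='south', → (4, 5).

I try maze.sense with dir='south', yielding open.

Next I call stack.push with x='south', → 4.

Next I call maze.move with dir='south', which returns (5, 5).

I call maze.sense with dir='south', and get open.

Invoking stack.push with x='south', which returns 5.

Then maze.move with dir='south', and get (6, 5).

I try maze.sense with dir='south', and get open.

Calling stack.push with x='south', → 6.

I call maze.move with dir='south', and get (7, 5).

I try maze.sense with dir='west', and observe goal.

I use maze.move with dir='west', and observe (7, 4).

Answer: (7, 4)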